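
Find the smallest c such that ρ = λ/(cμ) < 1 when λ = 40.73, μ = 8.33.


Stability requires cμ > λ ⇔ c > λ/μ.
λ/μ = 40.73/8.33 = 4.8896
Minimum integer c = ⌊4.8896⌋ + 1 = 5
Check: 5·8.33 = 41.65 > 40.73, while 4·8.33 = 33.32 ≤ 40.73

Final: 5 servers


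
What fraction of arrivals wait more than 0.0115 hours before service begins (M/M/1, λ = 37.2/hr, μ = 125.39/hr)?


ρ = 37.2/125.39 = 0.2967
P(Wq > t) = ρ·e^{−(μ−λ)t} = 0.2967·e^{−1.0142}
= 0.2967·0.362698 = 0.107603

Final: 0.107603


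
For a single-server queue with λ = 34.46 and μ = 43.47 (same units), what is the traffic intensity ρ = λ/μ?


ρ = λ/μ = 34.46/43.47 = 0.7927

Final: 0.7927


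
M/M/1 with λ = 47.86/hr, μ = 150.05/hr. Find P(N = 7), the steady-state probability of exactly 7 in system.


ρ = 47.86/150.05 = 0.3190
P_n = (1−ρ)·ρ^n = (1 − 0.3190)·0.3190^7 = 0.6810·0.0003359 = 0.0002287

Final: 0.0002287


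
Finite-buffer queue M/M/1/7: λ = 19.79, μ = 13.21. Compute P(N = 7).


ρ = λ/μ = 19.79/13.21 = 1.4981
P_K = (1−ρ)ρ^K/(1−ρ^(K+1)) = (-0.4981·16.935610)/(1 − 25.371364)
= -8.435754/-24.371364 = 0.346134

Final: 0.346134


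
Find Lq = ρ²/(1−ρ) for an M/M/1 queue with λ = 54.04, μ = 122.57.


ρ = 54.04/122.57 = 0.4409
Lq = ρ²/(1−ρ) = 0.1944/0.5591 = 0.3477

Final: 0.3477


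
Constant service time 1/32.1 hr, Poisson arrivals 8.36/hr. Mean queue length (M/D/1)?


ρ = 8.36/32.1 = 0.2604
M/D/1: Lq = ρ²/(2(1−ρ)) = 0.06783/(2·0.7396) = 0.04586

Final: 0.04586


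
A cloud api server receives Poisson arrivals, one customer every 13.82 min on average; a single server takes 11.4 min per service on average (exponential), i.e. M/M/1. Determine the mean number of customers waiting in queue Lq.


λ = 60/13.82 = 4.3415 /hr
μ = 60/11.4 = 5.2632 /hr
ρ = λ/μ = 4.3415/5.2632 = 0.8249
Lq = ρ²/(1−ρ) = 0.6804/0.1751 = 3.8859

Final: 3.8859


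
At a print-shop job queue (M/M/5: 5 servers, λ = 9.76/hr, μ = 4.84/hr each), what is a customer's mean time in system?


a = 2.0165; ρ = 0.4033; P₀ = 0.132082
Lq = P₀·a^c·ρ/(c!(1−ρ)²) = 0.04157
Wq = Lq/λ = 0.04157/9.76 = 0.004260 hr
W = Wq + 1/μ = 0.004260 + 0.20661 = 0.21087 hr

Final: 0.21087 hr


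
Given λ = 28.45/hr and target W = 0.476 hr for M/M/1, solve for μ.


W = 1/(μ−λ) ⇒ μ − λ = 1/W = 1/0.476 = 2.1008
μ = λ + 1/W = 28.45 + 2.1008 = 30.5508 per hr

Final: 30.5508 /hr


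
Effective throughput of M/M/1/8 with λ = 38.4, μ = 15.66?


ρ = 2.4521; P_K = (1−ρ)ρ^8/(1−ρ^9) = 0.592372
λ_eff = λ(1 − P_K) = 38.4·(1 − 0.592372) = 38.4·0.407628 = 15.6529 /hr

Final: 15.6529 /hr


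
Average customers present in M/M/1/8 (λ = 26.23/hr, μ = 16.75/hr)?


ρ = 26.23/16.75 = 1.5660
L = ρ[1 − (K+1)ρ^K + Kρ^(K+1)] / [(1−ρ)(1−ρ^(K+1))]
Numerator: 1.5660·(1 − 9·36.163282 + 8·56.630620) = 201.345272
Denominator: (-0.5660)·(-55.630620) = 31.485270
L = 201.345272/31.485270 = 6.3949

Final: 6.3949


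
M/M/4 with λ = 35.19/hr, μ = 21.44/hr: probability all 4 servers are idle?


a = λ/μ = 35.19/21.44 = 1.6413; ρ = a/c = 0.4103
Σ_{k=0}^{3} a^k/k! (terms k=0..3) = 1.00000 + 1.64132 + 1.34697 + 0.73694 = 4.72524
Tail: a^4/(4!(1−ρ)) = 7.25735/(24·0.5897) = 0.51281
P₀ = 1/(4.72524 + 0.51281) = 1/5.23805 = 0.190911

Final: 0.190911


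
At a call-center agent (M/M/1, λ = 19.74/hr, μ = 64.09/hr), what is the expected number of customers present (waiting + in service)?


ρ = λ/μ = 19.74/64.09 = 0.3080
L = ρ/(1−ρ) = 0.3080/(1 − 0.3080) = 0.3080/0.6920 = 0.4451

Final: 0.4451


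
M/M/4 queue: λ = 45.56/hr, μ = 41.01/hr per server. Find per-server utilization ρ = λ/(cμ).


ρ = λ/(cμ) = 45.56/(4·41.01) = 45.56/164.04 = 0.2777

Final: 0.2777


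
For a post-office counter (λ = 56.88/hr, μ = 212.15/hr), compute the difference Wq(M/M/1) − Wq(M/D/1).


ρ = 56.88/212.15 = 0.2681
Wq(M/M/1) = ρ/(μ−λ) = 0.2681/155.27 = 0.001727 hr
Wq(M/D/1) = ρ/(2(μ−λ)) = 0.0008634 hr
Savings = 0.001727 − 0.0008634 = 0.0008634 hr

Final: 0.0008634 hr


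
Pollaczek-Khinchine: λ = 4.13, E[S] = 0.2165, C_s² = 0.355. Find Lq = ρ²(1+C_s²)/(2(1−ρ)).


ρ = λ·E[S] = 4.13·0.2165 = 0.8941
Lq = ρ²(1+C_s²)/(2(1−ρ)) = 0.7995·(1+0.355)/(2·0.1059)
= 0.7995·1.3550/0.2117 = 5.11698

Final: 5.11698


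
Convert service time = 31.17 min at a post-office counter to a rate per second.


μ = 1/(service time) in consistent units.
1 second = 0.0166667 min, so μ = 0.0166667/31.17 = 0.0005347 per second

Final: 0.0005347 /sec


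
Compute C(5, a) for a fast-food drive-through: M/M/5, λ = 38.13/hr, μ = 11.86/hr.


a = λ/μ = 3.2150; ρ = a/5 = 0.6430
P₀ = 0.036508 (from M/M/c formula)
C(c,a) = [a^c/(c!(1−ρ))]·P₀ = [343.48722/(120·0.3570)]·0.036508
= 8.01795·0.036508 = 0.292719

Final: 0.292719


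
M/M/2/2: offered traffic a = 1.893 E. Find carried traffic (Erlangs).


B(2,1.893) = 0.382461 (Erlang-B)
Carried load = a(1 − B) = 1.893·(1 − 0.382461) = 1.893·0.617539 = 1.1690 E

Final: 1.1690 Erlangs


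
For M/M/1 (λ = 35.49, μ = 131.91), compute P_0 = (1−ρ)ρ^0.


ρ = 35.49/131.91 = 0.2690
P_n = (1−ρ)·ρ^n = (1 − 0.2690)·0.2690^0 = 0.7310·1.000000 = 0.730953

Final: 0.730953


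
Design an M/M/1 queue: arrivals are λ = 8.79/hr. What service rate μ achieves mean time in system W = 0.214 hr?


W = 1/(μ−λ) ⇒ μ − λ = 1/W = 1/0.214 = 4.6729
μ = λ + 1/W = 8.79 + 4.6729 = 13.4629 per hr

Final: 13.4629 /hr


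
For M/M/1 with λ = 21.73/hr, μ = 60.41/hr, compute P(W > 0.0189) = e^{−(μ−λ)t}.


W ~ Exponential(μ−λ) for M/M/1.
μ − λ = 60.41 − 21.73 = 38.6800
P(W > t) = e^{−(μ−λ)t} = e^{−0.7311} = 0.481402

Final: 0.481402


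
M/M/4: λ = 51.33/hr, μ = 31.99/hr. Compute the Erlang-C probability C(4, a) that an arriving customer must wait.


a = λ/μ = 1.6046; ρ = a/4 = 0.4011
P₀ = 0.198350 (from M/M/c formula)
C(c,a) = [a^c/(c!(1−ρ))]·P₀ = [6.62870/(24·0.5989)]·0.198350
= 0.46120·0.198350 = 0.091479

Final: 0.091479


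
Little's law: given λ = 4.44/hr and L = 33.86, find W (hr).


W = L/λ = 33.86/4.44 = 7.6261 hr

Final: 7.6261 hr


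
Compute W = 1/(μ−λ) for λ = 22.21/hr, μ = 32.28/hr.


W = 1/(μ−λ) = 1/(32.28 − 22.21) = 1/10.07 = 0.09930 hr

Final: 0.09930 hr


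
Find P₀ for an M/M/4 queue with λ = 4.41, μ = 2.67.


a = λ/μ = 4.41/2.67 = 1.6517; ρ = a/c = 0.4129
Σ_{k=0}^{3} a^k/k! (terms k=0..3) = 1.00000 + 1.65169 + 1.36403 + 0.75098 = 4.76670
Tail: a^4/(4!(1−ρ)) = 7.44234/(24·0.5871) = 0.52820
P₀ = 1/(4.76670 + 0.52820) = 1/5.29491 = 0.188861

Final: 0.188861


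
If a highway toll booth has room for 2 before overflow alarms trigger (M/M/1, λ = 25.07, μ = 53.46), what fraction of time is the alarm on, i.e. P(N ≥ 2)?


ρ = 25.07/53.46 = 0.4689
P(N ≥ n) = ρ^n = 0.4689^2 = 0.219913

Final: 0.219913


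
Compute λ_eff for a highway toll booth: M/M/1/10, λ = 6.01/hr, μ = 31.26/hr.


ρ = 0.1923; P_K = (1−ρ)ρ^10/(1−ρ^11) = 0.00000005573
λ_eff = λ(1 − P_K) = 6.01·(1 − 0.00000005573) = 6.01·1.000000 = 6.0100 /hr

Final: 6.0100 /hr


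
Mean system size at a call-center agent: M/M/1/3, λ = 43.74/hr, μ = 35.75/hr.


ρ = 43.74/35.75 = 1.2235
L = ρ[1 − (K+1)ρ^K + Kρ^(K+1)] / [(1−ρ)(1−ρ^(K+1))]
Numerator: 1.2235·(1 − 4·1.831505 + 3·2.240840) = 0.485116
Denominator: (-0.2235)·(-1.240840) = 0.277323
L = 0.485116/0.277323 = 1.7493

Final: 1.7493


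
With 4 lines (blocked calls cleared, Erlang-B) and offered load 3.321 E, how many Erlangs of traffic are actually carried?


B(4,3.321) = 0.241252 (Erlang-B)
Carried load = a(1 − B) = 3.321·(1 − 0.241252) = 3.321·0.758748 = 2.5198 E

Final: 2.5198 Erlangs


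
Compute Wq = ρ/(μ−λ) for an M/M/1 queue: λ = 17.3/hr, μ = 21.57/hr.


ρ = 17.3/21.57 = 0.8020
Wq = ρ/(μ−λ) = 0.8020/(21.57 − 17.3) = 0.8020/4.27 = 0.1878 hr

Final: 0.1878 hr


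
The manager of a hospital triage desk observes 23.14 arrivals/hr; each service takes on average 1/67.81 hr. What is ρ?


ρ = λ/μ = 23.14/67.81 = 0.3412

Final: 0.3412


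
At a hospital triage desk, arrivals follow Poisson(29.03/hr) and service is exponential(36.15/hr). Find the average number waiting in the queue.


ρ = 29.03/36.15 = 0.8030
Lq = ρ²/(1−ρ) = 0.6449/0.1970 = 3.2742

Final: 3.2742


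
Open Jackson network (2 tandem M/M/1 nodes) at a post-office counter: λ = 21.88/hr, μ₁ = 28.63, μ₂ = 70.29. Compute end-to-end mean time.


Each node sees arrival rate λ = 21.88/hr (tandem ⇒ throughput preserved).
W₁ = 1/(μ₁−λ) = 1/(28.63−21.88) = 0.14815 hr
W₂ = 1/(μ₂−λ) = 1/(70.29−21.88) = 0.02066 hr
W_total = W₁ + W₂ = 0.14815 + 0.02066 = 0.16881 hr

Final: 0.16881 hr


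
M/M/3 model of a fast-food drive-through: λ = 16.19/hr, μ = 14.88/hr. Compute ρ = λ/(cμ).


ρ = λ/(cμ) = 16.19/(3·14.88) = 16.19/44.64 = 0.3627

Final: 0.3627


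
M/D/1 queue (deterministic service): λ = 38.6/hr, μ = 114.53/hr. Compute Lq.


ρ = 38.6/114.53 = 0.3370
M/D/1: Lq = ρ²/(2(1−ρ)) = 0.1136/(2·0.6630) = 0.08567

Final: 0.08567


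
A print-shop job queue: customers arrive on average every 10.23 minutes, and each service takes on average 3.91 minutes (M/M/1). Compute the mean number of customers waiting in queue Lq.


λ = 60/10.23 = 5.8651 /hr
μ = 60/3.91 = 15.3453 /hr
ρ = λ/μ = 5.8651/15.3453 = 0.3822
Lq = ρ²/(1−ρ) = 0.1461/0.6178 = 0.2365

Final: 0.2365


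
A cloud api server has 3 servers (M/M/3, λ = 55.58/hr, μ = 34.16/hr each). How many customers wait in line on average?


a = λ/μ = 1.6270; ρ = a/3 = 0.5423
P₀ = 0.181182
Lq = P₀·a^c·ρ / (c!·(1−ρ)²) = 0.181182·4.30727·0.5423/(6·0.20944)
= 0.33680

Final: 0.33680


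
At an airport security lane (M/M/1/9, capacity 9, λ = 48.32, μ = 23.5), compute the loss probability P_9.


ρ = λ/μ = 48.32/23.5 = 2.0562
P_K = (1−ρ)ρ^K/(1−ρ^(K+1)) = (-1.0562·656.948870)/(1 − 1350.798698)
= -693.849828/-1349.798698 = 0.514039

Final: 0.514039


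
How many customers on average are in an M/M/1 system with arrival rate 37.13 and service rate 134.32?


ρ = λ/μ = 37.13/134.32 = 0.2764
L = ρ/(1−ρ) = 0.2764/(1 − 0.2764) = 0.2764/0.7236 = 0.3820

Final: 0.3820


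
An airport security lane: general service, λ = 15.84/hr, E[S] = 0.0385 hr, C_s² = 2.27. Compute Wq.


ρ = λ·E[S] = 15.84·0.0385 = 0.6098
E[S²] = E[S]²(1+C_s²) = 0.0385²·(1+2.27) = 0.004847
Wq = λ·E[S²]/(2(1−ρ)) = 15.84·0.004847/(2·0.3902) = 0.09839 hr

Final: 0.09839 hr


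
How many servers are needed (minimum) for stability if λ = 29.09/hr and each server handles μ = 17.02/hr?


Stability requires cμ > λ ⇔ c > λ/μ.
λ/μ = 29.09/17.02 = 1.7092
Minimum integer c = ⌊1.7092⌋ + 1 = 2
Check: 2·17.02 = 34.04 > 29.09, while 1·17.02 = 17.02 ≤ 29.09

Final: 2 servers


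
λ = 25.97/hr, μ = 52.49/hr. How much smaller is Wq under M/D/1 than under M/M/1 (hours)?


ρ = 25.97/52.49 = 0.4948
Wq(M/M/1) = ρ/(μ−λ) = 0.4948/26.52 = 0.01866 hr
Wq(M/D/1) = ρ/(2(μ−λ)) = 0.009328 hr
Savings = 0.01866 − 0.009328 = 0.009328 hr

Final: 0.009328 hr


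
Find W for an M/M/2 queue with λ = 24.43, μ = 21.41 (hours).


a = 1.1411; ρ = 0.5705; P₀ = 0.273457
Lq = P₀·a^c·ρ/(c!(1−ρ)²) = 0.55066
Wq = Lq/λ = 0.55066/24.43 = 0.02254 hr
W = Wq + 1/μ = 0.02254 + 0.04671 = 0.06925 hr

Final: 0.06925 hr


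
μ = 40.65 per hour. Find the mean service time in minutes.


Mean service time = 1/μ = 1/40.65 hour = 0.02460 hour
In minutes: 0.02460 × 60 = 1.4760 min

Final: 1.4760 min


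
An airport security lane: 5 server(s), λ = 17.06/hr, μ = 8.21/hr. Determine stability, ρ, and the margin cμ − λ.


Total capacity cμ = 5·8.21 = 41.05/hr
ρ = λ/(cμ) = 17.06/41.05 = 0.4156
Stable ⇔ ρ < 1: YES
Spare capacity = cμ − λ = 41.05 − 17.06 = 23.99/hr

Final: ρ = 0.4156; stable; margin = 23.99/hr


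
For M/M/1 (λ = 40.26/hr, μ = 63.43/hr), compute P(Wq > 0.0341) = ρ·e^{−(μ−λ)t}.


ρ = 40.26/63.43 = 0.6347
P(Wq > t) = ρ·e^{−(μ−λ)t} = 0.6347·e^{−0.7901}
= 0.6347·0.453801 = 0.288034

Final: 0.288034


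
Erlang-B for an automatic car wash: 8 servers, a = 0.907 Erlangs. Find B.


B(c,a) = (a^c/c!) / Σ_{k=0}^{c} a^k/k!
a^8/8! = 0.00001136
Σ terms (k=0..8): 1.00000 + 0.90700 + 0.41132 + 0.12436 + 0.02820 + 0.005115 + 0.0007732 + 0.0001002 + 0.00001136 = 2.476879
B = 0.00001136/2.476879 = 0.000004586

Final: 0.000004586


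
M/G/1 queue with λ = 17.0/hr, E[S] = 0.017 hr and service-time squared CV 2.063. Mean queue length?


ρ = λ·E[S] = 17.0·0.017 = 0.2890
Lq = ρ²(1+C_s²)/(2(1−ρ)) = 0.08352·(1+2.063)/(2·0.7110)
= 0.08352·3.0630/1.4220 = 0.17990

Final: 0.17990


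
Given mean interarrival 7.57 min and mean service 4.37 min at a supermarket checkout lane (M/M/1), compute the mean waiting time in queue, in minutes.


λ = 60/7.57 = 7.9260 /hr
μ = 60/4.37 = 13.7300 /hr
ρ = λ/μ = 7.9260/13.7300 = 0.5773
Wq = ρ/(μ−λ) = 0.5773/(13.7300−7.9260) = 0.09946 hr
In minutes: 0.09946·60 = 5.968 min

Final: 5.968 min


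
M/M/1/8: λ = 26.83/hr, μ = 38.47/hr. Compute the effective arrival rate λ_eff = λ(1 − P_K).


ρ = 0.6974; P_K = (1−ρ)ρ^8/(1−ρ^9) = 0.017624
λ_eff = λ(1 − P_K) = 26.83·(1 − 0.017624) = 26.83·0.982376 = 26.3571 /hr

Final: 26.3571 /hr


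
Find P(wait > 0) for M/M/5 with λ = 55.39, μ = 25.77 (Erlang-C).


a = λ/μ = 2.1494; ρ = a/5 = 0.4299
P₀ = 0.115284 (from M/M/c formula)
C(c,a) = [a^c/(c!(1−ρ))]·P₀ = [45.87591/(120·0.5701)]·0.115284
= 0.67056·0.115284 = 0.077305

Final: 0.077305


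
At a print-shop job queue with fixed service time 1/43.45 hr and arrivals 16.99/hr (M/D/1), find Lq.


ρ = 16.99/43.45 = 0.3910
M/D/1: Lq = ρ²/(2(1−ρ)) = 0.1529/(2·0.6090) = 0.12554

Final: 0.12554


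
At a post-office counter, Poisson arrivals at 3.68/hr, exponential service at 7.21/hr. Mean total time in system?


W = 1/(μ−λ) = 1/(7.21 − 3.68) = 1/3.53 = 0.2833 hr

Final: 0.2833 hr


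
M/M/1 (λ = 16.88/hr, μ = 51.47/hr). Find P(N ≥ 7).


ρ = 16.88/51.47 = 0.3280
P(N ≥ n) = ρ^n = 0.3280^7 = 0.0004081

Final: 0.0004081


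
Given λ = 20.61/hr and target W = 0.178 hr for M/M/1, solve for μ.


W = 1/(μ−λ) ⇒ μ − λ = 1/W = 1/0.178 = 5.6180
μ = λ + 1/W = 20.61 + 5.6180 = 26.2280 per hr

Final: 26.2280 /hr


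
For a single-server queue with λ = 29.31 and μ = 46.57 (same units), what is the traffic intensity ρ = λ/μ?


ρ = λ/μ = 29.31/46.57 = 0.6294

Final: 0.6294


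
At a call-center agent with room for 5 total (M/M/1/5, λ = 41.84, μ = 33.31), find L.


ρ = 41.84/33.31 = 1.2561
L = ρ[1 − (K+1)ρ^K + Kρ^(K+1)] / [(1−ρ)(1−ρ^(K+1))]
Numerator: 1.2561·(1 − 6·3.126693 + 5·3.927374) = 2.357300
Denominator: (-0.2561)·(-2.927374) = 0.749640
L = 2.357300/0.749640 = 3.1446

Final: 3.1446


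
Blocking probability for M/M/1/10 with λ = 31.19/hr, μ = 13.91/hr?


ρ = λ/μ = 31.19/13.91 = 2.2423
P_K = (1−ρ)ρ^K/(1−ρ^(K+1)) = (-1.2423·3212.790801)/(1 − 7203.950042)
= -3991.159241/-7202.950042 = 0.554101

Final: 0.554101


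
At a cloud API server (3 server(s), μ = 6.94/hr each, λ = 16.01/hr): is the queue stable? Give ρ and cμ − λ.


Total capacity cμ = 3·6.94 = 20.82/hr
ρ = λ/(cμ) = 16.01/20.82 = 0.7690
Stable ⇔ ρ < 1: YES
Spare capacity = cμ − λ = 20.82 − 16.01 = 4.81/hr

Final: ρ = 0.7690; stable; margin = 4.81/hr


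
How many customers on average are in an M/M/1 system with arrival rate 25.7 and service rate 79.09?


ρ = λ/μ = 25.7/79.09 = 0.3249
L = ρ/(1−ρ) = 0.3249/(1 − 0.3249) = 0.3249/0.6751 = 0.4814

Final: 0.4814


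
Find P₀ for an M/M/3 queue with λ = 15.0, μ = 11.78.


a = λ/μ = 15.0/11.78 = 1.2733; ρ = a/c = 0.4244
Σ_{k=0}^{2} a^k/k! (terms k=0..2) = 1.00000 + 1.27334 + 0.81070 = 3.08405
Tail: a^3/(3!(1−ρ)) = 2.06461/(6·0.5756) = 0.59786
P₀ = 1/(3.08405 + 0.59786) = 1/3.68191 = 0.271598

Final: 0.271598


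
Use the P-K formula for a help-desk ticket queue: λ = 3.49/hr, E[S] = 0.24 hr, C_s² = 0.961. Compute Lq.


ρ = λ·E[S] = 3.49·0.24 = 0.8376
Lq = ρ²(1+C_s²)/(2(1−ρ)) = 0.7016·(1+0.961)/(2·0.1624)
= 0.7016·1.9610/0.3248 = 4.23579

Final: 4.23579


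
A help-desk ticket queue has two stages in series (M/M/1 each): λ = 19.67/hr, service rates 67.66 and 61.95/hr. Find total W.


Each node sees arrival rate λ = 19.67/hr (tandem ⇒ throughput preserved).
W₁ = 1/(μ₁−λ) = 1/(67.66−19.67) = 0.02084 hr
W₂ = 1/(μ₂−λ) = 1/(61.95−19.67) = 0.02365 hr
W_total = W₁ + W₂ = 0.02084 + 0.02365 = 0.04449 hr

Final: 0.04449 hr


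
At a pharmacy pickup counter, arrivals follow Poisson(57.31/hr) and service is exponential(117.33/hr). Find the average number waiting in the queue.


ρ = 57.31/117.33 = 0.4885
Lq = ρ²/(1−ρ) = 0.2386/0.5115 = 0.4664

Final: 0.4664


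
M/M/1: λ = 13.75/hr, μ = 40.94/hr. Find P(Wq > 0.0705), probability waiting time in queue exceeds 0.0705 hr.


ρ = 13.75/40.94 = 0.3359
P(Wq > t) = ρ·e^{−(μ−λ)t} = 0.3359·e^{−1.9169}
= 0.3359·0.147063 = 0.049392

Final: 0.049392


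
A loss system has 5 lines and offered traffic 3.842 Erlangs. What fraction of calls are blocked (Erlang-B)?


B(c,a) = (a^c/c!) / Σ_{k=0}^{c} a^k/k!
a^5/5! = 6.975985
Σ terms (k=0..5): 1.00000 + 3.84200 + 7.38048 + 9.45194 + 9.07859 + 6.97599 = 37.728990
B = 6.975985/37.728990 = 0.184897

Final: 0.184897


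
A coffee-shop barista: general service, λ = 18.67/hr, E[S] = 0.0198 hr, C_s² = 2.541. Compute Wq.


ρ = λ·E[S] = 18.67·0.0198 = 0.3697
E[S²] = E[S]²(1+C_s²) = 0.0198²·(1+2.541) = 0.001388
Wq = λ·E[S²]/(2(1−ρ)) = 18.67·0.001388/(2·0.6303) = 0.02056 hr

Final: 0.02056 hr


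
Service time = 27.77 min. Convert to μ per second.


μ = 1/(service time) in consistent units.
1 second = 0.0166667 min, so μ = 0.0166667/27.77 = 0.0006002 per second

Final: 0.0006002 /sec


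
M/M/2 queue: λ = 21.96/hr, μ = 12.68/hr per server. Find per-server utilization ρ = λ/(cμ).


ρ = λ/(cμ) = 21.96/(2·12.68) = 21.96/25.36 = 0.8659

Final: 0.8659


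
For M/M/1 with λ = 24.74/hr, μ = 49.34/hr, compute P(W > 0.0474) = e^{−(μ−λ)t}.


W ~ Exponential(μ−λ) for M/M/1.
μ − λ = 49.34 − 24.74 = 24.6000
P(W > t) = e^{−(μ−λ)t} = e^{−1.1660} = 0.311598

Final: 0.311598


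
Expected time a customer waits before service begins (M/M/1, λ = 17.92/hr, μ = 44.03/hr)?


ρ = 17.92/44.03 = 0.4070
Wq = ρ/(μ−λ) = 0.4070/(44.03 − 17.92) = 0.4070/26.11 = 0.01559 hr

Final: 0.01559 hr


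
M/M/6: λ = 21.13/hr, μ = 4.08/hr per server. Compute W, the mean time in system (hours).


a = 5.1789; ρ = 0.8632; P₀ = 0.003338
Lq = P₀·a^c·ρ/(c!(1−ρ)²) = 4.12289
Wq = Lq/λ = 4.12289/21.13 = 0.19512 hr
W = Wq + 1/μ = 0.19512 + 0.24510 = 0.44022 hr

Final: 0.44022 hr


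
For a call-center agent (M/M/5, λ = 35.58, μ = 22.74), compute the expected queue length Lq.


a = λ/μ = 1.5646; ρ = a/5 = 0.3129
P₀ = 0.208744
Lq = P₀·a^c·ρ / (c!·(1−ρ)²) = 0.208744·9.37729·0.3129/(120·0.47207)
= 0.01081

Final: 0.01081


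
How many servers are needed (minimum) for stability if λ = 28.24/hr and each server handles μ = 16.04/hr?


Stability requires cμ > λ ⇔ c > λ/μ.
λ/μ = 28.24/16.04 = 1.7606
Minimum integer c = ⌊1.7606⌋ + 1 = 2
Check: 2·16.04 = 32.08 > 28.24, while 1·16.04 = 16.04 ≤ 28.24

Final: 2 servers


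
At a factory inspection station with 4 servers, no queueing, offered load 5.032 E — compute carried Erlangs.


B(4,5.032) = 0.400863 (Erlang-B)
Carried load = a(1 − B) = 5.032·(1 − 0.400863) = 5.032·0.599137 = 3.0149 E

Final: 3.0149 Erlangs


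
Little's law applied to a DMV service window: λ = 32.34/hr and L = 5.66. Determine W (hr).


W = L/λ = 5.66/32.34 = 0.1750 hr

Final: 0.1750 hr


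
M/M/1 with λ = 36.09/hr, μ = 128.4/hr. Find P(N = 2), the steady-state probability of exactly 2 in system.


ρ = 36.09/128.4 = 0.2811
P_n = (1−ρ)·ρ^n = (1 − 0.2811)·0.2811^2 = 0.7189·0.079003 = 0.056797

Final: 0.056797


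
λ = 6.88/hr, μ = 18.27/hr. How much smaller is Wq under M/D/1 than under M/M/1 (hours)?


ρ = 6.88/18.27 = 0.3766
Wq(M/M/1) = ρ/(μ−λ) = 0.3766/11.39 = 0.03306 hr
Wq(M/D/1) = ρ/(2(μ−λ)) = 0.01653 hr
Savings = 0.03306 − 0.01653 = 0.01653 hr

Final: 0.01653 hr


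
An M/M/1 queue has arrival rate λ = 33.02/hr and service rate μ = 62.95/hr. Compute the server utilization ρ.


ρ = λ/μ = 33.02/62.95 = 0.5245

Final: 0.5245


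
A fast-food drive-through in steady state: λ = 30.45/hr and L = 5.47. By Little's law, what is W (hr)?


W = L/λ = 5.47/30.45 = 0.1796 hr

Final: 0.1796 hr


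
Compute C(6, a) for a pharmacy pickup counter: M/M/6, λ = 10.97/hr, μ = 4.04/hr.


a = λ/μ = 2.7153; ρ = a/6 = 0.4526
P₀ = 0.065570 (from M/M/c formula)
C(c,a) = [a^c/(c!(1−ρ))]·P₀ = [400.82202/(720·0.5474)]·0.065570
= 1.01691·0.065570 = 0.066679

Final: 0.066679


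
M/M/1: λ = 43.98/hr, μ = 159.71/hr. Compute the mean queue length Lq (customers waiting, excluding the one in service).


ρ = 43.98/159.71 = 0.2754
Lq = ρ²/(1−ρ) = 0.07583/0.7246 = 0.1046

Final: 0.1046


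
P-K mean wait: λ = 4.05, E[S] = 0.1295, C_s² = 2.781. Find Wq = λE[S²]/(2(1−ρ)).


ρ = λ·E[S] = 4.05·0.1295 = 0.5245
E[S²] = E[S]²(1+C_s²) = 0.1295²·(1+2.781) = 0.063408
Wq = λ·E[S²]/(2(1−ρ)) = 4.05·0.063408/(2·0.4755) = 0.27002 hr

Final: 0.27002 hr


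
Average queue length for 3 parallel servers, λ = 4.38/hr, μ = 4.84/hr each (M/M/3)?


a = λ/μ = 0.9050; ρ = a/3 = 0.3017
P₀ = 0.401396
Lq = P₀·a^c·ρ / (c!·(1−ρ)²) = 0.401396·0.74112·0.3017/(6·0.48769)
= 0.03067

Final: 0.03067


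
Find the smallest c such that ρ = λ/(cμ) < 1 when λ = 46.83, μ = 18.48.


Stability requires cμ > λ ⇔ c > λ/μ.
λ/μ = 46.83/18.48 = 2.5341
Minimum integer c = ⌊2.5341⌋ + 1 = 3
Check: 3·18.48 = 55.44 > 46.83, while 2·18.48 = 36.96 ≤ 46.83

Final: 3 servers


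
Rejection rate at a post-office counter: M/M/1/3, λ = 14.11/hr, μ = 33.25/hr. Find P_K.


ρ = λ/μ = 14.11/33.25 = 0.4244
P_K = (1−ρ)ρ^K/(1−ρ^(K+1)) = (0.5756·0.076420)/(1 − 0.032430)
= 0.043990/0.967570 = 0.045465

Final: 0.045465


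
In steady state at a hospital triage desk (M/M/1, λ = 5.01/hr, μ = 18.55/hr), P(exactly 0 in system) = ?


ρ = 5.01/18.55 = 0.2701
P_n = (1−ρ)·ρ^n = (1 − 0.2701)·0.2701^0 = 0.7299·1.000000 = 0.729919

Final: 0.729919


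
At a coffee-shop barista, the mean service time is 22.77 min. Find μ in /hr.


μ = 1/(service time) in consistent units.
1 hour = 60 min, so μ = 60/22.77 = 2.6350 per hour

Final: 2.6350 /hr


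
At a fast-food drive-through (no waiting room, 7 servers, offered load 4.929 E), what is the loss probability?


B(c,a) = (a^c/c!) / Σ_{k=0}^{c} a^k/k!
a^7/7! = 14.024300
Σ terms (k=0..7): 1.00000 + 4.92900 + 12.14752 + 19.95838 + 24.59371 + 24.24448 + 19.91684 + 14.02430 = 120.814223
B = 14.024300/120.814223 = 0.116082

Final: 0.116082


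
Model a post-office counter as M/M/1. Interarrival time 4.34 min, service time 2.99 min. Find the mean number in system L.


λ = 60/4.34 = 13.8249 /hr
μ = 60/2.99 = 20.0669 /hr
ρ = λ/μ = 13.8249/20.0669 = 0.6889
L = ρ/(1−ρ) = 0.6889/0.3111 = 2.2148

Final: 2.2148


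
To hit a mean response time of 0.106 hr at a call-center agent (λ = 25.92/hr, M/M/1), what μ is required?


W = 1/(μ−λ) ⇒ μ − λ = 1/W = 1/0.106 = 9.4340
μ = λ + 1/W = 25.92 + 9.4340 = 35.3540 per hr

Final: 35.3540 /hr


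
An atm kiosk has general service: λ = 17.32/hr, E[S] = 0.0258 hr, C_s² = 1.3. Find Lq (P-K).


ρ = λ·E[S] = 17.32·0.0258 = 0.4469
Lq = ρ²(1+C_s²)/(2(1−ρ)) = 0.1997·(1+1.3)/(2·0.5531)
= 0.1997·2.3000/1.1063 = 0.41514

Final: 0.41514


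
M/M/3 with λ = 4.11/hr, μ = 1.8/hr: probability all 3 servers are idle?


a = λ/μ = 4.11/1.8 = 2.2833; ρ = a/c = 0.7611
Σ_{k=0}^{2} a^k/k! (terms k=0..2) = 1.00000 + 2.28333 + 2.60681 = 5.89014
Tail: a^3/(3!(1−ρ)) = 11.90441/(6·0.2389) = 8.30540
P₀ = 1/(5.89014 + 8.30540) = 1/14.19554 = 0.070445

Final: 0.070445


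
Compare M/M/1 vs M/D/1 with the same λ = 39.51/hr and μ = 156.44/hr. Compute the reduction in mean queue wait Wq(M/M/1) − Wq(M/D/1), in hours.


ρ = 39.51/156.44 = 0.2526
Wq(M/M/1) = ρ/(μ−λ) = 0.2526/116.93 = 0.002160 hr
Wq(M/D/1) = ρ/(2(μ−λ)) = 0.001080 hr
Savings = 0.002160 − 0.001080 = 0.001080 hr

Final: 0.001080 hr


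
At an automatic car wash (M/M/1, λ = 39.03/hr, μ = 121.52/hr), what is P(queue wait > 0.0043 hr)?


ρ = 39.03/121.52 = 0.3212
P(Wq > t) = ρ·e^{−(μ−λ)t} = 0.3212·e^{−0.3547}
= 0.3212·0.701379 = 0.225270

Final: 0.225270


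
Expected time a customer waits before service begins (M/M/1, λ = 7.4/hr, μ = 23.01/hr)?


ρ = 7.4/23.01 = 0.3216
Wq = ρ/(μ−λ) = 0.3216/(23.01 − 7.4) = 0.3216/15.61 = 0.02060 hr

Final: 0.02060 hr


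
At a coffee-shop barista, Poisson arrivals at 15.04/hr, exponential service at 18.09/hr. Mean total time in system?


W = 1/(μ−λ) = 1/(18.09 − 15.04) = 1/3.05 = 0.3279 hr

Final: 0.3279 hr


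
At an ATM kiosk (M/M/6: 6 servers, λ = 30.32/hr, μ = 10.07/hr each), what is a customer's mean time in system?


a = 3.0109; ρ = 0.5018; P₀ = 0.048410
Lq = P₀·a^c·ρ/(c!(1−ρ)²) = 0.10129
Wq = Lq/λ = 0.10129/30.32 = 0.003341 hr
W = Wq + 1/μ = 0.003341 + 0.09930 = 0.10265 hr

Final: 0.10265 hr


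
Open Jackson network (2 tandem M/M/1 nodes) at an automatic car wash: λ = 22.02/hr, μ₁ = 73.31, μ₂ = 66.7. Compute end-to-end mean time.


Each node sees arrival rate λ = 22.02/hr (tandem ⇒ throughput preserved).
W₁ = 1/(μ₁−λ) = 1/(73.31−22.02) = 0.01950 hr
W₂ = 1/(μ₂−λ) = 1/(66.7−22.02) = 0.02238 hr
W_total = W₁ + W₂ = 0.01950 + 0.02238 = 0.04188 hr

Final: 0.04188 hr


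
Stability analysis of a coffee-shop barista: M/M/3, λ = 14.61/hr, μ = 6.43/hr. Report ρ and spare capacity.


Total capacity cμ = 3·6.43 = 19.29/hr
ρ = λ/(cμ) = 14.61/19.29 = 0.7574
Stable ⇔ ρ < 1: YES
Spare capacity = cμ − λ = 19.29 − 14.61 = 4.68/hr

Final: ρ = 0.7574; stable; margin = 4.68/hr


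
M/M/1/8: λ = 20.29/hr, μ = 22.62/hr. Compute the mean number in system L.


ρ = 20.29/22.62 = 0.8970
L = ρ[1 − (K+1)ρ^K + Kρ^(K+1)] / [(1−ρ)(1−ρ^(K+1))]
Numerator: 0.8970·(1 − 9·0.419098 + 8·0.375928) = 0.211282
Denominator: (0.1030)·(0.624072) = 0.064283
L = 0.211282/0.064283 = 3.2867

Final: 3.2867


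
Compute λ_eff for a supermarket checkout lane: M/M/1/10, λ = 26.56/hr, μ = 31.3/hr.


ρ = 0.8486; P_K = (1−ρ)ρ^10/(1−ρ^11) = 0.035075
λ_eff = λ(1 − P_K) = 26.56·(1 − 0.035075) = 26.56·0.964925 = 25.6284 /hr

Final: 25.6284 /hr


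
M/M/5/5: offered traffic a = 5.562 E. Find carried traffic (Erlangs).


B(5,5.562) = 0.328721 (Erlang-B)
Carried load = a(1 − B) = 5.562·(1 − 0.328721) = 5.562·0.671279 = 3.7337 E

Final: 3.7337 Erlangs


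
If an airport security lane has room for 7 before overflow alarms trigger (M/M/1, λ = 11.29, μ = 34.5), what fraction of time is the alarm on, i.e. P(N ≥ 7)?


ρ = 11.29/34.5 = 0.3272
P(N ≥ n) = ρ^n = 0.3272^7 = 0.0004019

Final: 0.0004019


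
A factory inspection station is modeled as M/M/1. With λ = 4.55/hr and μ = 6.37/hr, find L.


ρ = λ/μ = 4.55/6.37 = 0.7143
L = ρ/(1−ρ) = 0.7143/(1 − 0.7143) = 0.7143/0.2857 = 2.5000

Final: 2.5000


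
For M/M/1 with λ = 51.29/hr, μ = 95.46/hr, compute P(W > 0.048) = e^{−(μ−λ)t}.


W ~ Exponential(μ−λ) for M/M/1.
μ − λ = 95.46 − 51.29 = 44.1700
P(W > t) = e^{−(μ−λ)t} = e^{−2.1202} = 0.120012

Final: 0.120012


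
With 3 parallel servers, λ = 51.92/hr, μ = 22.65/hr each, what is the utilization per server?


ρ = λ/(cμ) = 51.92/(3·22.65) = 51.92/67.95 = 0.7641

Final: 0.7641


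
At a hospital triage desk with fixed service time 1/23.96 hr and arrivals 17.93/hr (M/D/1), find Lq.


ρ = 17.93/23.96 = 0.7483
M/D/1: Lq = ρ²/(2(1−ρ)) = 0.5600/(2·0.2517) = 1.11257

Final: 1.11257


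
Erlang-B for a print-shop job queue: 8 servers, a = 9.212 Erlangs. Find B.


B(c,a) = (a^c/c!) / Σ_{k=0}^{c} a^k/k!
a^8/8! = 1286.207125
Σ terms (k=0..8): 1.00000 + 9.21200 + 42.43047 + 130.28984 + 300.05749 + 552.82592 + 848.77207 + 1116.98404 + 1286.20712 = 4287.778960
B = 1286.207125/4287.778960 = 0.299970

Final: 0.299970


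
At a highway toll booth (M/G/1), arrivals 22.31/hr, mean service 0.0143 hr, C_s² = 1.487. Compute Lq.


ρ = λ·E[S] = 22.31·0.0143 = 0.3190
Lq = ρ²(1+C_s²)/(2(1−ρ)) = 0.1018·(1+1.487)/(2·0.6810)
= 0.1018·2.4870/1.3619 = 0.18586

Final: 0.18586


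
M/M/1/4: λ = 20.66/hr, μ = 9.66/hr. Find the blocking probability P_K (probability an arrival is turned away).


ρ = λ/μ = 20.66/9.66 = 2.1387
P_K = (1−ρ)ρ^K/(1−ρ^(K+1)) = (-1.1387·20.922461)/(1 − 44.747209)
= -23.824748/-43.747209 = 0.544600

Final: 0.544600


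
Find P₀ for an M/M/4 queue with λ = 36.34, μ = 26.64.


a = λ/μ = 36.34/26.64 = 1.3641; ρ = a/c = 0.3410
Σ_{k=0}^{3} a^k/k! (terms k=0..3) = 1.00000 + 1.36411 + 0.93040 + 0.42306 = 3.71758
Tail: a^4/(4!(1−ρ)) = 3.46260/(24·0.6590) = 0.21894
P₀ = 1/(3.71758 + 0.21894) = 1/3.93652 = 0.254032

Final: 0.254032


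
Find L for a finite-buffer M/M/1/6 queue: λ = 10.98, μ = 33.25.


ρ = 10.98/33.25 = 0.3302
L = ρ[1 − (K+1)ρ^K + Kρ^(K+1)] / [(1−ρ)(1−ρ^(K+1))]
Numerator: 0.3302·(1 − 7·0.001297 + 6·0.0004282) = 0.328076
Denominator: (0.6698)·(0.999572) = 0.669488
L = 0.328076/0.669488 = 0.4900

Final: 0.4900


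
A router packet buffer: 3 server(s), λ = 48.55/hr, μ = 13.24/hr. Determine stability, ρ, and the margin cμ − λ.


Total capacity cμ = 3·13.24 = 39.72/hr
ρ = λ/(cμ) = 48.55/39.72 = 1.2223
Stable ⇔ ρ < 1: NO
Spare capacity = cμ − λ = 39.72 − 48.55 = -8.83/hr

Final: ρ = 1.2223; unstable; margin = -8.83/hr


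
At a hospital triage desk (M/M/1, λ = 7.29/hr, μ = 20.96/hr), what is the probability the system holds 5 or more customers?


ρ = 7.29/20.96 = 0.3478
P(N ≥ n) = ρ^n = 0.3478^5 = 0.005090

Final: 0.005090


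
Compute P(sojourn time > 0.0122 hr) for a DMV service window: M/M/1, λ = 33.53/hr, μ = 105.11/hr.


W ~ Exponential(μ−λ) for M/M/1.
μ − λ = 105.11 − 33.53 = 71.5800
P(W > t) = e^{−(μ−λ)t} = e^{−0.8733} = 0.417581

Final: 0.417581


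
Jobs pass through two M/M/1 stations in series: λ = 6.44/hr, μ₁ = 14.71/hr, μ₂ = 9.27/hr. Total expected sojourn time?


Each node sees arrival rate λ = 6.44/hr (tandem ⇒ throughput preserved).
W₁ = 1/(μ₁−λ) = 1/(14.71−6.44) = 0.12092 hr
W₂ = 1/(μ₂−λ) = 1/(9.27−6.44) = 0.35336 hr
W_total = W₁ + W₂ = 0.12092 + 0.35336 = 0.47428 hr

Final: 0.47428 hr


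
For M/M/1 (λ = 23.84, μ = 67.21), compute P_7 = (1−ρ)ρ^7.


ρ = 23.84/67.21 = 0.3547
P_n = (1−ρ)·ρ^n = (1 − 0.3547)·0.3547^7 = 0.6453·0.0007065 = 0.0004559

Final: 0.0004559


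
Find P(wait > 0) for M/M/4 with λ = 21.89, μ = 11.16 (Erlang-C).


a = λ/μ = 1.9615; ρ = a/4 = 0.4904
P₀ = 0.135997 (from M/M/c formula)
C(c,a) = [a^c/(c!(1−ρ))]·P₀ = [14.80220/(24·0.5096)]·0.135997
= 1.21020·0.135997 = 0.164584

Final: 0.164584


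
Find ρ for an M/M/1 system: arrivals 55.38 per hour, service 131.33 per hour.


ρ = λ/μ = 55.38/131.33 = 0.4217

Final: 0.4217


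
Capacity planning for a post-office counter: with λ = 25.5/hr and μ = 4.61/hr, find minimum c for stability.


Stability requires cμ > λ ⇔ c > λ/μ.
λ/μ = 25.5/4.61 = 5.5315
Minimum integer c = ⌊5.5315⌋ + 1 = 6
Check: 6·4.61 = 27.66 > 25.5, while 5·4.61 = 23.05 ≤ 25.5

Final: 6 servers


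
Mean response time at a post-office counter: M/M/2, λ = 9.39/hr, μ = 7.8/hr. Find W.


a = 1.2038; ρ = 0.6019; P₀ = 0.248499
Lq = P₀·a^c·ρ/(c!(1−ρ)²) = 0.68398
Wq = Lq/λ = 0.68398/9.39 = 0.07284 hr
W = Wq + 1/μ = 0.07284 + 0.12821 = 0.20105 hr

Final: 0.20105 hr


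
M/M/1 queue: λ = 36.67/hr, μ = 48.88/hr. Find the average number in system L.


ρ = λ/μ = 36.67/48.88 = 0.7502
L = ρ/(1−ρ) = 0.7502/(1 − 0.7502) = 0.7502/0.2498 = 3.0033

Final: 3.0033


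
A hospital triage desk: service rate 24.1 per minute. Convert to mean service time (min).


Mean service time = 1/μ = 1/24.1 minute = 0.04149 minute
In minutes: 0.04149 × 1 = 0.04149 min

Final: 0.04149 min


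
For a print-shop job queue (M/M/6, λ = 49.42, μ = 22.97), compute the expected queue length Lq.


a = λ/μ = 2.1515; ρ = a/6 = 0.3586
P₀ = 0.116042
Lq = P₀·a^c·ρ / (c!·(1−ρ)²) = 0.116042·99.18602·0.3586/(720·0.41141)
= 0.01393

Final: 0.01393


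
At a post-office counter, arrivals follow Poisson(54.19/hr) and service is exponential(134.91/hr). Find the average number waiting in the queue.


ρ = 54.19/134.91 = 0.4017
Lq = ρ²/(1−ρ) = 0.1613/0.5983 = 0.2697

Final: 0.2697


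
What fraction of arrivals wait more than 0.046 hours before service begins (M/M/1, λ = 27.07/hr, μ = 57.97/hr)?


ρ = 27.07/57.97 = 0.4670
P(Wq > t) = ρ·e^{−(μ−λ)t} = 0.4670·e^{−1.4214}
= 0.4670·0.241376 = 0.112714

Final: 0.112714


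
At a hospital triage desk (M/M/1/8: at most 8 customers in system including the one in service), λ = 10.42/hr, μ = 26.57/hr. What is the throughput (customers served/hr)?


ρ = 0.3922; P_K = (1−ρ)ρ^8/(1−ρ^9) = 0.0003402
λ_eff = λ(1 − P_K) = 10.42·(1 − 0.0003402) = 10.42·0.999660 = 10.4165 /hr

Final: 10.4165 /hr


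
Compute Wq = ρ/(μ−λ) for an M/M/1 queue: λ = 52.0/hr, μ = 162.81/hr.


ρ = 52.0/162.81 = 0.3194
Wq = ρ/(μ−λ) = 0.3194/(162.81 − 52.0) = 0.3194/110.81 = 0.002882 hr

Final: 0.002882 hr


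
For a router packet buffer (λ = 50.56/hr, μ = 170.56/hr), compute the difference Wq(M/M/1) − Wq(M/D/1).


ρ = 50.56/170.56 = 0.2964
Wq(M/M/1) = ρ/(μ−λ) = 0.2964/120.00 = 0.002470 hr
Wq(M/D/1) = ρ/(2(μ−λ)) = 0.001235 hr
Savings = 0.002470 − 0.001235 = 0.001235 hr

Final: 0.001235 hr


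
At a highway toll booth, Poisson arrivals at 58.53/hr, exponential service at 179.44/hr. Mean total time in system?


W = 1/(μ−λ) = 1/(179.44 − 58.53) = 1/120.91 = 0.008271 hr

Final: 0.008271 hr


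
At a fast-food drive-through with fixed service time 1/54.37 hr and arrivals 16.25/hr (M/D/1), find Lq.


ρ = 16.25/54.37 = 0.2989
M/D/1: Lq = ρ²/(2(1−ρ)) = 0.08933/(2·0.7011) = 0.06370

Final: 0.06370


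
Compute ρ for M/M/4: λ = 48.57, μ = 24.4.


ρ = λ/(cμ) = 48.57/(4·24.4) = 48.57/97.60 = 0.4976

Final: 0.4976


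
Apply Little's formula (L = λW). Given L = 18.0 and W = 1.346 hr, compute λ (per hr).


λ = L/W = 18.0/1.346 = 13.3730 /hr

Final: 13.3730 /hr


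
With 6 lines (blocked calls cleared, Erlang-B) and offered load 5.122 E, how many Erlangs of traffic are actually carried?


B(6,5.122) = 0.201000 (Erlang-B)
Carried load = a(1 − B) = 5.122·(1 − 0.201000) = 5.122·0.799000 = 4.0925 E

Final: 4.0925 Erlangs


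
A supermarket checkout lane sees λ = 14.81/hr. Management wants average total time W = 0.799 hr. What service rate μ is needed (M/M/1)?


W = 1/(μ−λ) ⇒ μ − λ = 1/W = 1/0.799 = 1.2516
μ = λ + 1/W = 14.81 + 1.2516 = 16.0616 per hr

Final: 16.0616 /hr


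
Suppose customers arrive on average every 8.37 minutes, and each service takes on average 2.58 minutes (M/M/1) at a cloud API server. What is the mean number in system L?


λ = 60/8.37 = 7.1685 /hr
μ = 60/2.58 = 23.2558 /hr
ρ = λ/μ = 7.1685/23.2558 = 0.3082
L = ρ/(1−ρ) = 0.3082/0.6918 = 0.4456

Final: 0.4456


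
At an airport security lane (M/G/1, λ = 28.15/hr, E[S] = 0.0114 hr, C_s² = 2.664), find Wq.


ρ = λ·E[S] = 28.15·0.0114 = 0.3209
E[S²] = E[S]²(1+C_s²) = 0.0114²·(1+2.664) = 0.0004762
Wq = λ·E[S²]/(2(1−ρ)) = 28.15·0.0004762/(2·0.6791) = 0.009869 hr

Final: 0.009869 hr


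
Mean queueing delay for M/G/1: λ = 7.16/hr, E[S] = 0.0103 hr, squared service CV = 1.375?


ρ = λ·E[S] = 7.16·0.0103 = 0.07375
E[S²] = E[S]²(1+C_s²) = 0.0103²·(1+1.375) = 0.0002520
Wq = λ·E[S²]/(2(1−ρ)) = 7.16·0.0002520/(2·0.9263) = 0.0009738 hr

Final: 0.0009738 hr


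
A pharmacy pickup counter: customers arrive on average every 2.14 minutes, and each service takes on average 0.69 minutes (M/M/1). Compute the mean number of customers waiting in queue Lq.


λ = 60/2.14 = 28.0374 /hr
μ = 60/0.69 = 86.9565 /hr
ρ = λ/μ = 28.0374/86.9565 = 0.3224
Lq = ρ²/(1−ρ) = 0.1040/0.6776 = 0.1534

Final: 0.1534


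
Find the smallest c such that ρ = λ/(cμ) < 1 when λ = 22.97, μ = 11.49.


Stability requires cμ > λ ⇔ c > λ/μ.
λ/μ = 22.97/11.49 = 1.9991
Minimum integer c = ⌊1.9991⌋ + 1 = 2
Check: 2·11.49 = 22.98 > 22.97, while 1·11.49 = 11.49 ≤ 22.97

Final: 2 servers


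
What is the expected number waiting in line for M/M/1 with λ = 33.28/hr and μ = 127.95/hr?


ρ = 33.28/127.95 = 0.2601
Lq = ρ²/(1−ρ) = 0.06765/0.7399 = 0.09144

Final: 0.09144


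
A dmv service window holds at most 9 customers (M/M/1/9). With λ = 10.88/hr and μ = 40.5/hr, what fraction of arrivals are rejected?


ρ = λ/μ = 10.88/40.5 = 0.2686
P_K = (1−ρ)ρ^K/(1−ρ^(K+1)) = (0.7314·0.000007287)/(1 − 0.000001958)
= 0.000005330/0.999998 = 0.000005330

Final: 0.000005330


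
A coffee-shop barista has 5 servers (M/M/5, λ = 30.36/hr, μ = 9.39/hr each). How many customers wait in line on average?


a = λ/μ = 3.2332; ρ = a/5 = 0.6466
P₀ = 0.035740
Lq = P₀·a^c·ρ / (c!·(1−ρ)²) = 0.035740·353.33029·0.6466/(120·0.12486)
= 0.54501

Final: 0.54501


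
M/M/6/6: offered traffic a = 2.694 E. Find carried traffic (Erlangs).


B(6,2.694) = 0.036643 (Erlang-B)
Carried load = a(1 − B) = 2.694·(1 − 0.036643) = 2.694·0.963357 = 2.5953 E

Final: 2.5953 Erlangs


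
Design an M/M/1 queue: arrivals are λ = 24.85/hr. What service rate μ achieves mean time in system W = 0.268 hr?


W = 1/(μ−λ) ⇒ μ − λ = 1/W = 1/0.268 = 3.7313
μ = λ + 1/W = 24.85 + 3.7313 = 28.5813 per hr

Final: 28.5813 /hr


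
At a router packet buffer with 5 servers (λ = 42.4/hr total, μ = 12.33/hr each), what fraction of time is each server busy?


ρ = λ/(cμ) = 42.4/(5·12.33) = 42.4/61.65 = 0.6878

Final: 0.6878


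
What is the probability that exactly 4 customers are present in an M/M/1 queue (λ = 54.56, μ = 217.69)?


ρ = 54.56/217.69 = 0.2506
P_n = (1−ρ)·ρ^n = (1 − 0.2506)·0.2506^4 = 0.7494·0.003946 = 0.002957

Final: 0.002957


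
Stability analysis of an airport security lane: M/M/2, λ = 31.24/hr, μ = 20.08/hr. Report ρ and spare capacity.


Total capacity cμ = 2·20.08 = 40.16/hr
ρ = λ/(cμ) = 31.24/40.16 = 0.7779
Stable ⇔ ρ < 1: YES
Spare capacity = cμ − λ = 40.16 − 31.24 = 8.92/hr

Final: ρ = 0.7779; stable; margin = 8.92/hr


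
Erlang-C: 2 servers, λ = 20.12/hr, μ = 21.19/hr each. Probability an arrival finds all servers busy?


a = λ/μ = 0.9495; ρ = a/2 = 0.4748
P₀ = 0.356160 (from M/M/c formula)
C(c,a) = [a^c/(c!(1−ρ))]·P₀ = [0.90156/(2·0.5252)]·0.356160
= 0.85822·0.356160 = 0.305664

Final: 0.305664
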